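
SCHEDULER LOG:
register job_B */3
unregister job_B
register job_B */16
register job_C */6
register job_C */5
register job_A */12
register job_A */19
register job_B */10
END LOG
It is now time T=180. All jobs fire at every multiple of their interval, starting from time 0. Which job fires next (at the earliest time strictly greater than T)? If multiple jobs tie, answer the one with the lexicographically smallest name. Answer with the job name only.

Op 1: register job_B */3 -> active={job_B:*/3}
Op 2: unregister job_B -> active={}
Op 3: register job_B */16 -> active={job_B:*/16}
Op 4: register job_C */6 -> active={job_B:*/16, job_C:*/6}
Op 5: register job_C */5 -> active={job_B:*/16, job_C:*/5}
Op 6: register job_A */12 -> active={job_A:*/12, job_B:*/16, job_C:*/5}
Op 7: register job_A */19 -> active={job_A:*/19, job_B:*/16, job_C:*/5}
Op 8: register job_B */10 -> active={job_A:*/19, job_B:*/10, job_C:*/5}
  job_A: interval 19, next fire after T=180 is 190
  job_B: interval 10, next fire after T=180 is 190
  job_C: interval 5, next fire after T=180 is 185
Earliest = 185, winner (lex tiebreak) = job_C

Answer: job_C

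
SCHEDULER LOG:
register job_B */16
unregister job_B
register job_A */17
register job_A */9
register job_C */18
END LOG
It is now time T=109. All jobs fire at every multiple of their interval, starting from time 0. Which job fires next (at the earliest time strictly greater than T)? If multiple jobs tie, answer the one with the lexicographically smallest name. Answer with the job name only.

Answer: job_A

Derivation:
Op 1: register job_B */16 -> active={job_B:*/16}
Op 2: unregister job_B -> active={}
Op 3: register job_A */17 -> active={job_A:*/17}
Op 4: register job_A */9 -> active={job_A:*/9}
Op 5: register job_C */18 -> active={job_A:*/9, job_C:*/18}
  job_A: interval 9, next fire after T=109 is 117
  job_C: interval 18, next fire after T=109 is 126
Earliest = 117, winner (lex tiebreak) = job_A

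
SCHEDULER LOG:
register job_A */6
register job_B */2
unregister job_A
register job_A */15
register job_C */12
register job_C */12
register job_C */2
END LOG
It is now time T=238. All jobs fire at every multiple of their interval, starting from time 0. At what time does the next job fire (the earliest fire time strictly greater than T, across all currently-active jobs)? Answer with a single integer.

Answer: 240

Derivation:
Op 1: register job_A */6 -> active={job_A:*/6}
Op 2: register job_B */2 -> active={job_A:*/6, job_B:*/2}
Op 3: unregister job_A -> active={job_B:*/2}
Op 4: register job_A */15 -> active={job_A:*/15, job_B:*/2}
Op 5: register job_C */12 -> active={job_A:*/15, job_B:*/2, job_C:*/12}
Op 6: register job_C */12 -> active={job_A:*/15, job_B:*/2, job_C:*/12}
Op 7: register job_C */2 -> active={job_A:*/15, job_B:*/2, job_C:*/2}
  job_A: interval 15, next fire after T=238 is 240
  job_B: interval 2, next fire after T=238 is 240
  job_C: interval 2, next fire after T=238 is 240
Earliest fire time = 240 (job job_A)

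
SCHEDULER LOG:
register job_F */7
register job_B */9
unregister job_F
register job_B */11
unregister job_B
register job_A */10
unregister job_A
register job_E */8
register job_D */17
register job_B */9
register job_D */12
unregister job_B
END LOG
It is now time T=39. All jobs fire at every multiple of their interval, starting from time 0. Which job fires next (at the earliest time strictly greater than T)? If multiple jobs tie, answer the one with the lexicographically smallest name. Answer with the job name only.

Answer: job_E

Derivation:
Op 1: register job_F */7 -> active={job_F:*/7}
Op 2: register job_B */9 -> active={job_B:*/9, job_F:*/7}
Op 3: unregister job_F -> active={job_B:*/9}
Op 4: register job_B */11 -> active={job_B:*/11}
Op 5: unregister job_B -> active={}
Op 6: register job_A */10 -> active={job_A:*/10}
Op 7: unregister job_A -> active={}
Op 8: register job_E */8 -> active={job_E:*/8}
Op 9: register job_D */17 -> active={job_D:*/17, job_E:*/8}
Op 10: register job_B */9 -> active={job_B:*/9, job_D:*/17, job_E:*/8}
Op 11: register job_D */12 -> active={job_B:*/9, job_D:*/12, job_E:*/8}
Op 12: unregister job_B -> active={job_D:*/12, job_E:*/8}
  job_D: interval 12, next fire after T=39 is 48
  job_E: interval 8, next fire after T=39 is 40
Earliest = 40, winner (lex tiebreak) = job_E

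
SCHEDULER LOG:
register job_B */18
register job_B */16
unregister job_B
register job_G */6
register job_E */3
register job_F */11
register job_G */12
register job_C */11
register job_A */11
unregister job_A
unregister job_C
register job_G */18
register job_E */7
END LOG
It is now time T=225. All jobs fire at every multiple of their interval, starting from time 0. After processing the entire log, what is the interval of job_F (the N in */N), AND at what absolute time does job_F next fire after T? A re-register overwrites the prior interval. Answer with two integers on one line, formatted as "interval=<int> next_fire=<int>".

Answer: interval=11 next_fire=231

Derivation:
Op 1: register job_B */18 -> active={job_B:*/18}
Op 2: register job_B */16 -> active={job_B:*/16}
Op 3: unregister job_B -> active={}
Op 4: register job_G */6 -> active={job_G:*/6}
Op 5: register job_E */3 -> active={job_E:*/3, job_G:*/6}
Op 6: register job_F */11 -> active={job_E:*/3, job_F:*/11, job_G:*/6}
Op 7: register job_G */12 -> active={job_E:*/3, job_F:*/11, job_G:*/12}
Op 8: register job_C */11 -> active={job_C:*/11, job_E:*/3, job_F:*/11, job_G:*/12}
Op 9: register job_A */11 -> active={job_A:*/11, job_C:*/11, job_E:*/3, job_F:*/11, job_G:*/12}
Op 10: unregister job_A -> active={job_C:*/11, job_E:*/3, job_F:*/11, job_G:*/12}
Op 11: unregister job_C -> active={job_E:*/3, job_F:*/11, job_G:*/12}
Op 12: register job_G */18 -> active={job_E:*/3, job_F:*/11, job_G:*/18}
Op 13: register job_E */7 -> active={job_E:*/7, job_F:*/11, job_G:*/18}
Final interval of job_F = 11
Next fire of job_F after T=225: (225//11+1)*11 = 231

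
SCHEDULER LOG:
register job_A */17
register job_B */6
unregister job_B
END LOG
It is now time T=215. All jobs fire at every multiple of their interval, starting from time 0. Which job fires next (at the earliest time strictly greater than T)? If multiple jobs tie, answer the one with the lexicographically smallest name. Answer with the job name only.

Op 1: register job_A */17 -> active={job_A:*/17}
Op 2: register job_B */6 -> active={job_A:*/17, job_B:*/6}
Op 3: unregister job_B -> active={job_A:*/17}
  job_A: interval 17, next fire after T=215 is 221
Earliest = 221, winner (lex tiebreak) = job_A

Answer: job_A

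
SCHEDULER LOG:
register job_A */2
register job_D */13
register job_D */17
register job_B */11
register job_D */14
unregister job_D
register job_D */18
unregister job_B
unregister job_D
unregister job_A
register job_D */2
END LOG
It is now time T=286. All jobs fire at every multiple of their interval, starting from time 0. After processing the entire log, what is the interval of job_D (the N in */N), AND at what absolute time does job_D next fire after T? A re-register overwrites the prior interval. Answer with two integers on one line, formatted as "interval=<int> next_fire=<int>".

Answer: interval=2 next_fire=288

Derivation:
Op 1: register job_A */2 -> active={job_A:*/2}
Op 2: register job_D */13 -> active={job_A:*/2, job_D:*/13}
Op 3: register job_D */17 -> active={job_A:*/2, job_D:*/17}
Op 4: register job_B */11 -> active={job_A:*/2, job_B:*/11, job_D:*/17}
Op 5: register job_D */14 -> active={job_A:*/2, job_B:*/11, job_D:*/14}
Op 6: unregister job_D -> active={job_A:*/2, job_B:*/11}
Op 7: register job_D */18 -> active={job_A:*/2, job_B:*/11, job_D:*/18}
Op 8: unregister job_B -> active={job_A:*/2, job_D:*/18}
Op 9: unregister job_D -> active={job_A:*/2}
Op 10: unregister job_A -> active={}
Op 11: register job_D */2 -> active={job_D:*/2}
Final interval of job_D = 2
Next fire of job_D after T=286: (286//2+1)*2 = 288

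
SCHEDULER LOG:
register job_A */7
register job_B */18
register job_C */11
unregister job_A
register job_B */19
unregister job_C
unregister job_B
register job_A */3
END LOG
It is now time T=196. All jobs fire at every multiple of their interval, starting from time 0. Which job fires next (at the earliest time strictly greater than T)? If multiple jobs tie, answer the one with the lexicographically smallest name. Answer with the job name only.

Op 1: register job_A */7 -> active={job_A:*/7}
Op 2: register job_B */18 -> active={job_A:*/7, job_B:*/18}
Op 3: register job_C */11 -> active={job_A:*/7, job_B:*/18, job_C:*/11}
Op 4: unregister job_A -> active={job_B:*/18, job_C:*/11}
Op 5: register job_B */19 -> active={job_B:*/19, job_C:*/11}
Op 6: unregister job_C -> active={job_B:*/19}
Op 7: unregister job_B -> active={}
Op 8: register job_A */3 -> active={job_A:*/3}
  job_A: interval 3, next fire after T=196 is 198
Earliest = 198, winner (lex tiebreak) = job_A

Answer: job_A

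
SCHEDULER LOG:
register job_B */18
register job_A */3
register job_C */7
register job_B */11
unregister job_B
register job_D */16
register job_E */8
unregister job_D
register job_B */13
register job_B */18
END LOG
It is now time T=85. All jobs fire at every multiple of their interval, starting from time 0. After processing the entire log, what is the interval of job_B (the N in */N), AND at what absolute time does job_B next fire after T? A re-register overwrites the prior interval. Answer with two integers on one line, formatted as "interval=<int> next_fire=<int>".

Op 1: register job_B */18 -> active={job_B:*/18}
Op 2: register job_A */3 -> active={job_A:*/3, job_B:*/18}
Op 3: register job_C */7 -> active={job_A:*/3, job_B:*/18, job_C:*/7}
Op 4: register job_B */11 -> active={job_A:*/3, job_B:*/11, job_C:*/7}
Op 5: unregister job_B -> active={job_A:*/3, job_C:*/7}
Op 6: register job_D */16 -> active={job_A:*/3, job_C:*/7, job_D:*/16}
Op 7: register job_E */8 -> active={job_A:*/3, job_C:*/7, job_D:*/16, job_E:*/8}
Op 8: unregister job_D -> active={job_A:*/3, job_C:*/7, job_E:*/8}
Op 9: register job_B */13 -> active={job_A:*/3, job_B:*/13, job_C:*/7, job_E:*/8}
Op 10: register job_B */18 -> active={job_A:*/3, job_B:*/18, job_C:*/7, job_E:*/8}
Final interval of job_B = 18
Next fire of job_B after T=85: (85//18+1)*18 = 90

Answer: interval=18 next_fire=90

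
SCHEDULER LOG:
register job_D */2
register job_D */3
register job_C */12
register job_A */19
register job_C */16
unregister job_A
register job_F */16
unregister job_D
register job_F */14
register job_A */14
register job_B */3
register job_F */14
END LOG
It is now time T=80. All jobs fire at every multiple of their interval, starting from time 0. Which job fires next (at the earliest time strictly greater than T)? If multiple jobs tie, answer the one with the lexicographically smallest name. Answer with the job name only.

Answer: job_B

Derivation:
Op 1: register job_D */2 -> active={job_D:*/2}
Op 2: register job_D */3 -> active={job_D:*/3}
Op 3: register job_C */12 -> active={job_C:*/12, job_D:*/3}
Op 4: register job_A */19 -> active={job_A:*/19, job_C:*/12, job_D:*/3}
Op 5: register job_C */16 -> active={job_A:*/19, job_C:*/16, job_D:*/3}
Op 6: unregister job_A -> active={job_C:*/16, job_D:*/3}
Op 7: register job_F */16 -> active={job_C:*/16, job_D:*/3, job_F:*/16}
Op 8: unregister job_D -> active={job_C:*/16, job_F:*/16}
Op 9: register job_F */14 -> active={job_C:*/16, job_F:*/14}
Op 10: register job_A */14 -> active={job_A:*/14, job_C:*/16, job_F:*/14}
Op 11: register job_B */3 -> active={job_A:*/14, job_B:*/3, job_C:*/16, job_F:*/14}
Op 12: register job_F */14 -> active={job_A:*/14, job_B:*/3, job_C:*/16, job_F:*/14}
  job_A: interval 14, next fire after T=80 is 84
  job_B: interval 3, next fire after T=80 is 81
  job_C: interval 16, next fire after T=80 is 96
  job_F: interval 14, next fire after T=80 is 84
Earliest = 81, winner (lex tiebreak) = job_B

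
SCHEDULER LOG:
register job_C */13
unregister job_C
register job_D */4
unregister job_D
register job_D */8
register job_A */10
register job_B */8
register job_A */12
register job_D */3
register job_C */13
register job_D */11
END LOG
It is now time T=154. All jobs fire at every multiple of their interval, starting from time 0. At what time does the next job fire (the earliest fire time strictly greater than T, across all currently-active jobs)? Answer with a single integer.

Answer: 156

Derivation:
Op 1: register job_C */13 -> active={job_C:*/13}
Op 2: unregister job_C -> active={}
Op 3: register job_D */4 -> active={job_D:*/4}
Op 4: unregister job_D -> active={}
Op 5: register job_D */8 -> active={job_D:*/8}
Op 6: register job_A */10 -> active={job_A:*/10, job_D:*/8}
Op 7: register job_B */8 -> active={job_A:*/10, job_B:*/8, job_D:*/8}
Op 8: register job_A */12 -> active={job_A:*/12, job_B:*/8, job_D:*/8}
Op 9: register job_D */3 -> active={job_A:*/12, job_B:*/8, job_D:*/3}
Op 10: register job_C */13 -> active={job_A:*/12, job_B:*/8, job_C:*/13, job_D:*/3}
Op 11: register job_D */11 -> active={job_A:*/12, job_B:*/8, job_C:*/13, job_D:*/11}
  job_A: interval 12, next fire after T=154 is 156
  job_B: interval 8, next fire after T=154 is 160
  job_C: interval 13, next fire after T=154 is 156
  job_D: interval 11, next fire after T=154 is 165
Earliest fire time = 156 (job job_A)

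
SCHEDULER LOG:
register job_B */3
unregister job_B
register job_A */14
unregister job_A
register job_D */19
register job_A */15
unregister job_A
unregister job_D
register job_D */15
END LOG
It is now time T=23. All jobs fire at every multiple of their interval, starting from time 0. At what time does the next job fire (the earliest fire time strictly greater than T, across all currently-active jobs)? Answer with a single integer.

Op 1: register job_B */3 -> active={job_B:*/3}
Op 2: unregister job_B -> active={}
Op 3: register job_A */14 -> active={job_A:*/14}
Op 4: unregister job_A -> active={}
Op 5: register job_D */19 -> active={job_D:*/19}
Op 6: register job_A */15 -> active={job_A:*/15, job_D:*/19}
Op 7: unregister job_A -> active={job_D:*/19}
Op 8: unregister job_D -> active={}
Op 9: register job_D */15 -> active={job_D:*/15}
  job_D: interval 15, next fire after T=23 is 30
Earliest fire time = 30 (job job_D)

Answer: 30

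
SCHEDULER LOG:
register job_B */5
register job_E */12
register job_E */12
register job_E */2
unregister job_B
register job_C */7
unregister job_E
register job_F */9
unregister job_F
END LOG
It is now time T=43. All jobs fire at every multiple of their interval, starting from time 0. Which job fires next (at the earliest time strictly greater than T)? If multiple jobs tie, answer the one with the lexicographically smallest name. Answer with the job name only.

Op 1: register job_B */5 -> active={job_B:*/5}
Op 2: register job_E */12 -> active={job_B:*/5, job_E:*/12}
Op 3: register job_E */12 -> active={job_B:*/5, job_E:*/12}
Op 4: register job_E */2 -> active={job_B:*/5, job_E:*/2}
Op 5: unregister job_B -> active={job_E:*/2}
Op 6: register job_C */7 -> active={job_C:*/7, job_E:*/2}
Op 7: unregister job_E -> active={job_C:*/7}
Op 8: register job_F */9 -> active={job_C:*/7, job_F:*/9}
Op 9: unregister job_F -> active={job_C:*/7}
  job_C: interval 7, next fire after T=43 is 49
Earliest = 49, winner (lex tiebreak) = job_C

Answer: job_C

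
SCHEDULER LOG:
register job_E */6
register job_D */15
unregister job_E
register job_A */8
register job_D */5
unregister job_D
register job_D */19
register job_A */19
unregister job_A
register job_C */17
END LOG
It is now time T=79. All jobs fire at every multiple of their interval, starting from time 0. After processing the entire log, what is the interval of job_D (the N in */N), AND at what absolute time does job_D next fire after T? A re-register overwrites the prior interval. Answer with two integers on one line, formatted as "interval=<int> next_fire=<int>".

Answer: interval=19 next_fire=95

Derivation:
Op 1: register job_E */6 -> active={job_E:*/6}
Op 2: register job_D */15 -> active={job_D:*/15, job_E:*/6}
Op 3: unregister job_E -> active={job_D:*/15}
Op 4: register job_A */8 -> active={job_A:*/8, job_D:*/15}
Op 5: register job_D */5 -> active={job_A:*/8, job_D:*/5}
Op 6: unregister job_D -> active={job_A:*/8}
Op 7: register job_D */19 -> active={job_A:*/8, job_D:*/19}
Op 8: register job_A */19 -> active={job_A:*/19, job_D:*/19}
Op 9: unregister job_A -> active={job_D:*/19}
Op 10: register job_C */17 -> active={job_C:*/17, job_D:*/19}
Final interval of job_D = 19
Next fire of job_D after T=79: (79//19+1)*19 = 95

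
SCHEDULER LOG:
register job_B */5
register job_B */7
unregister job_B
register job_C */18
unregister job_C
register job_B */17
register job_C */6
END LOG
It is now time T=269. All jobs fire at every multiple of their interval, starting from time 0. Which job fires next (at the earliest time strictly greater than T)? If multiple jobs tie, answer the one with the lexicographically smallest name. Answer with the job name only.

Op 1: register job_B */5 -> active={job_B:*/5}
Op 2: register job_B */7 -> active={job_B:*/7}
Op 3: unregister job_B -> active={}
Op 4: register job_C */18 -> active={job_C:*/18}
Op 5: unregister job_C -> active={}
Op 6: register job_B */17 -> active={job_B:*/17}
Op 7: register job_C */6 -> active={job_B:*/17, job_C:*/6}
  job_B: interval 17, next fire after T=269 is 272
  job_C: interval 6, next fire after T=269 is 270
Earliest = 270, winner (lex tiebreak) = job_C

Answer: job_C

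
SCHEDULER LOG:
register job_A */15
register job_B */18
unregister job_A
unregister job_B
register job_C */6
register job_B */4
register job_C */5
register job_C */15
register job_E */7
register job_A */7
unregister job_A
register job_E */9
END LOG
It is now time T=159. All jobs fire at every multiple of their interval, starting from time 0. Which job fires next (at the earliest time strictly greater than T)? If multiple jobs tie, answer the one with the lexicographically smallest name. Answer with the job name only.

Answer: job_B

Derivation:
Op 1: register job_A */15 -> active={job_A:*/15}
Op 2: register job_B */18 -> active={job_A:*/15, job_B:*/18}
Op 3: unregister job_A -> active={job_B:*/18}
Op 4: unregister job_B -> active={}
Op 5: register job_C */6 -> active={job_C:*/6}
Op 6: register job_B */4 -> active={job_B:*/4, job_C:*/6}
Op 7: register job_C */5 -> active={job_B:*/4, job_C:*/5}
Op 8: register job_C */15 -> active={job_B:*/4, job_C:*/15}
Op 9: register job_E */7 -> active={job_B:*/4, job_C:*/15, job_E:*/7}
Op 10: register job_A */7 -> active={job_A:*/7, job_B:*/4, job_C:*/15, job_E:*/7}
Op 11: unregister job_A -> active={job_B:*/4, job_C:*/15, job_E:*/7}
Op 12: register job_E */9 -> active={job_B:*/4, job_C:*/15, job_E:*/9}
  job_B: interval 4, next fire after T=159 is 160
  job_C: interval 15, next fire after T=159 is 165
  job_E: interval 9, next fire after T=159 is 162
Earliest = 160, winner (lex tiebreak) = job_B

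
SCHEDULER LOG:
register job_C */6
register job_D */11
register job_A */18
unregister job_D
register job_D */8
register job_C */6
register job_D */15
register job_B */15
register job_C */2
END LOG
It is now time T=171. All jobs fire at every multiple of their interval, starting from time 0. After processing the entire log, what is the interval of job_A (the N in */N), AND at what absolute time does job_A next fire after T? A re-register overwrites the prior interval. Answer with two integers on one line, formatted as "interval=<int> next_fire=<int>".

Op 1: register job_C */6 -> active={job_C:*/6}
Op 2: register job_D */11 -> active={job_C:*/6, job_D:*/11}
Op 3: register job_A */18 -> active={job_A:*/18, job_C:*/6, job_D:*/11}
Op 4: unregister job_D -> active={job_A:*/18, job_C:*/6}
Op 5: register job_D */8 -> active={job_A:*/18, job_C:*/6, job_D:*/8}
Op 6: register job_C */6 -> active={job_A:*/18, job_C:*/6, job_D:*/8}
Op 7: register job_D */15 -> active={job_A:*/18, job_C:*/6, job_D:*/15}
Op 8: register job_B */15 -> active={job_A:*/18, job_B:*/15, job_C:*/6, job_D:*/15}
Op 9: register job_C */2 -> active={job_A:*/18, job_B:*/15, job_C:*/2, job_D:*/15}
Final interval of job_A = 18
Next fire of job_A after T=171: (171//18+1)*18 = 180

Answer: interval=18 next_fire=180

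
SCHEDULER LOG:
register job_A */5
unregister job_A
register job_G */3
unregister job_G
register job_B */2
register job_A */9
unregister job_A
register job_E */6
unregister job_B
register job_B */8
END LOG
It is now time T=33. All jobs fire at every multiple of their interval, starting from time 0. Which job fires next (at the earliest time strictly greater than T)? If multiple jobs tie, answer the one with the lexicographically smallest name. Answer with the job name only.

Answer: job_E

Derivation:
Op 1: register job_A */5 -> active={job_A:*/5}
Op 2: unregister job_A -> active={}
Op 3: register job_G */3 -> active={job_G:*/3}
Op 4: unregister job_G -> active={}
Op 5: register job_B */2 -> active={job_B:*/2}
Op 6: register job_A */9 -> active={job_A:*/9, job_B:*/2}
Op 7: unregister job_A -> active={job_B:*/2}
Op 8: register job_E */6 -> active={job_B:*/2, job_E:*/6}
Op 9: unregister job_B -> active={job_E:*/6}
Op 10: register job_B */8 -> active={job_B:*/8, job_E:*/6}
  job_B: interval 8, next fire after T=33 is 40
  job_E: interval 6, next fire after T=33 is 36
Earliest = 36, winner (lex tiebreak) = job_E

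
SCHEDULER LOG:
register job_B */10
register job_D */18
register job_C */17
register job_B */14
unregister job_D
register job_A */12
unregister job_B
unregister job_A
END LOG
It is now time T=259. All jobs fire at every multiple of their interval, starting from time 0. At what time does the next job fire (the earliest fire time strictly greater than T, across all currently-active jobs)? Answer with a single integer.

Answer: 272

Derivation:
Op 1: register job_B */10 -> active={job_B:*/10}
Op 2: register job_D */18 -> active={job_B:*/10, job_D:*/18}
Op 3: register job_C */17 -> active={job_B:*/10, job_C:*/17, job_D:*/18}
Op 4: register job_B */14 -> active={job_B:*/14, job_C:*/17, job_D:*/18}
Op 5: unregister job_D -> active={job_B:*/14, job_C:*/17}
Op 6: register job_A */12 -> active={job_A:*/12, job_B:*/14, job_C:*/17}
Op 7: unregister job_B -> active={job_A:*/12, job_C:*/17}
Op 8: unregister job_A -> active={job_C:*/17}
  job_C: interval 17, next fire after T=259 is 272
Earliest fire time = 272 (job job_C)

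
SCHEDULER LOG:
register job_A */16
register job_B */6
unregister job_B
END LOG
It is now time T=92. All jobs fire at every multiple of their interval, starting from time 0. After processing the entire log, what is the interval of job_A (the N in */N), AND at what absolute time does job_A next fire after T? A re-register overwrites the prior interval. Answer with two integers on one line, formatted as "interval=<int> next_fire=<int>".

Op 1: register job_A */16 -> active={job_A:*/16}
Op 2: register job_B */6 -> active={job_A:*/16, job_B:*/6}
Op 3: unregister job_B -> active={job_A:*/16}
Final interval of job_A = 16
Next fire of job_A after T=92: (92//16+1)*16 = 96

Answer: interval=16 next_fire=96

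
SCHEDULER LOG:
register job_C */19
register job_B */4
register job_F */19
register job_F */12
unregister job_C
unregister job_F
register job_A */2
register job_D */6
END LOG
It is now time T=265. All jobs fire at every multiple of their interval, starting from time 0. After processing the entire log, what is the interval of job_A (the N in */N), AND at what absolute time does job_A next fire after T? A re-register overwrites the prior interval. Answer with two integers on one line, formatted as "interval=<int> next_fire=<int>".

Op 1: register job_C */19 -> active={job_C:*/19}
Op 2: register job_B */4 -> active={job_B:*/4, job_C:*/19}
Op 3: register job_F */19 -> active={job_B:*/4, job_C:*/19, job_F:*/19}
Op 4: register job_F */12 -> active={job_B:*/4, job_C:*/19, job_F:*/12}
Op 5: unregister job_C -> active={job_B:*/4, job_F:*/12}
Op 6: unregister job_F -> active={job_B:*/4}
Op 7: register job_A */2 -> active={job_A:*/2, job_B:*/4}
Op 8: register job_D */6 -> active={job_A:*/2, job_B:*/4, job_D:*/6}
Final interval of job_A = 2
Next fire of job_A after T=265: (265//2+1)*2 = 266

Answer: interval=2 next_fire=266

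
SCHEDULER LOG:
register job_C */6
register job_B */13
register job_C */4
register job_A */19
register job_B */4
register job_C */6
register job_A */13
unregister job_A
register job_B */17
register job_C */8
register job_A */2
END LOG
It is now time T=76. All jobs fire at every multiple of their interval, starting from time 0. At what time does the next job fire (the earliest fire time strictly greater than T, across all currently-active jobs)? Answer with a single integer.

Op 1: register job_C */6 -> active={job_C:*/6}
Op 2: register job_B */13 -> active={job_B:*/13, job_C:*/6}
Op 3: register job_C */4 -> active={job_B:*/13, job_C:*/4}
Op 4: register job_A */19 -> active={job_A:*/19, job_B:*/13, job_C:*/4}
Op 5: register job_B */4 -> active={job_A:*/19, job_B:*/4, job_C:*/4}
Op 6: register job_C */6 -> active={job_A:*/19, job_B:*/4, job_C:*/6}
Op 7: register job_A */13 -> active={job_A:*/13, job_B:*/4, job_C:*/6}
Op 8: unregister job_A -> active={job_B:*/4, job_C:*/6}
Op 9: register job_B */17 -> active={job_B:*/17, job_C:*/6}
Op 10: register job_C */8 -> active={job_B:*/17, job_C:*/8}
Op 11: register job_A */2 -> active={job_A:*/2, job_B:*/17, job_C:*/8}
  job_A: interval 2, next fire after T=76 is 78
  job_B: interval 17, next fire after T=76 is 85
  job_C: interval 8, next fire after T=76 is 80
Earliest fire time = 78 (job job_A)

Answer: 78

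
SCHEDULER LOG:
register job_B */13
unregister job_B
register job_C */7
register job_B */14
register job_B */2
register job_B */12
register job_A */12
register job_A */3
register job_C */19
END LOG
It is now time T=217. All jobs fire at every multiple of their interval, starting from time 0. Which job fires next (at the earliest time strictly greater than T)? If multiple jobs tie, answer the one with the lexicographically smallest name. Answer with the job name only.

Op 1: register job_B */13 -> active={job_B:*/13}
Op 2: unregister job_B -> active={}
Op 3: register job_C */7 -> active={job_C:*/7}
Op 4: register job_B */14 -> active={job_B:*/14, job_C:*/7}
Op 5: register job_B */2 -> active={job_B:*/2, job_C:*/7}
Op 6: register job_B */12 -> active={job_B:*/12, job_C:*/7}
Op 7: register job_A */12 -> active={job_A:*/12, job_B:*/12, job_C:*/7}
Op 8: register job_A */3 -> active={job_A:*/3, job_B:*/12, job_C:*/7}
Op 9: register job_C */19 -> active={job_A:*/3, job_B:*/12, job_C:*/19}
  job_A: interval 3, next fire after T=217 is 219
  job_B: interval 12, next fire after T=217 is 228
  job_C: interval 19, next fire after T=217 is 228
Earliest = 219, winner (lex tiebreak) = job_A

Answer: job_A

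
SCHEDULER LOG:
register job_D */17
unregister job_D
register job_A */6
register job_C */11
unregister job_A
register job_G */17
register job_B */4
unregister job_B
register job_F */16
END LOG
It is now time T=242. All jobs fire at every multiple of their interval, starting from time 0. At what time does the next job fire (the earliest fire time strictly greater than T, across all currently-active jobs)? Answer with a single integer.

Op 1: register job_D */17 -> active={job_D:*/17}
Op 2: unregister job_D -> active={}
Op 3: register job_A */6 -> active={job_A:*/6}
Op 4: register job_C */11 -> active={job_A:*/6, job_C:*/11}
Op 5: unregister job_A -> active={job_C:*/11}
Op 6: register job_G */17 -> active={job_C:*/11, job_G:*/17}
Op 7: register job_B */4 -> active={job_B:*/4, job_C:*/11, job_G:*/17}
Op 8: unregister job_B -> active={job_C:*/11, job_G:*/17}
Op 9: register job_F */16 -> active={job_C:*/11, job_F:*/16, job_G:*/17}
  job_C: interval 11, next fire after T=242 is 253
  job_F: interval 16, next fire after T=242 is 256
  job_G: interval 17, next fire after T=242 is 255
Earliest fire time = 253 (job job_C)

Answer: 253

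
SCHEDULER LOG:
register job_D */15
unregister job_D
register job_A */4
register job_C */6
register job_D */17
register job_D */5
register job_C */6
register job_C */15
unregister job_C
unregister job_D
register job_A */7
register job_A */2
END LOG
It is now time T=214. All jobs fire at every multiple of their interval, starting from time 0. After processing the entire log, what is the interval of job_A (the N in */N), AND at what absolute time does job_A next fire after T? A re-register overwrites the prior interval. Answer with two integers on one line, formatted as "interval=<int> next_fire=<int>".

Answer: interval=2 next_fire=216

Derivation:
Op 1: register job_D */15 -> active={job_D:*/15}
Op 2: unregister job_D -> active={}
Op 3: register job_A */4 -> active={job_A:*/4}
Op 4: register job_C */6 -> active={job_A:*/4, job_C:*/6}
Op 5: register job_D */17 -> active={job_A:*/4, job_C:*/6, job_D:*/17}
Op 6: register job_D */5 -> active={job_A:*/4, job_C:*/6, job_D:*/5}
Op 7: register job_C */6 -> active={job_A:*/4, job_C:*/6, job_D:*/5}
Op 8: register job_C */15 -> active={job_A:*/4, job_C:*/15, job_D:*/5}
Op 9: unregister job_C -> active={job_A:*/4, job_D:*/5}
Op 10: unregister job_D -> active={job_A:*/4}
Op 11: register job_A */7 -> active={job_A:*/7}
Op 12: register job_A */2 -> active={job_A:*/2}
Final interval of job_A = 2
Next fire of job_A after T=214: (214//2+1)*2 = 216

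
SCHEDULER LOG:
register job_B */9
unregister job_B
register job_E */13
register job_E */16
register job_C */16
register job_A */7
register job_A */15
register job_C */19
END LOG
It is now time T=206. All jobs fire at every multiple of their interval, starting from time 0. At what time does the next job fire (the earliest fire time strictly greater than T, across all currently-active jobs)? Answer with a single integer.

Op 1: register job_B */9 -> active={job_B:*/9}
Op 2: unregister job_B -> active={}
Op 3: register job_E */13 -> active={job_E:*/13}
Op 4: register job_E */16 -> active={job_E:*/16}
Op 5: register job_C */16 -> active={job_C:*/16, job_E:*/16}
Op 6: register job_A */7 -> active={job_A:*/7, job_C:*/16, job_E:*/16}
Op 7: register job_A */15 -> active={job_A:*/15, job_C:*/16, job_E:*/16}
Op 8: register job_C */19 -> active={job_A:*/15, job_C:*/19, job_E:*/16}
  job_A: interval 15, next fire after T=206 is 210
  job_C: interval 19, next fire after T=206 is 209
  job_E: interval 16, next fire after T=206 is 208
Earliest fire time = 208 (job job_E)

Answer: 208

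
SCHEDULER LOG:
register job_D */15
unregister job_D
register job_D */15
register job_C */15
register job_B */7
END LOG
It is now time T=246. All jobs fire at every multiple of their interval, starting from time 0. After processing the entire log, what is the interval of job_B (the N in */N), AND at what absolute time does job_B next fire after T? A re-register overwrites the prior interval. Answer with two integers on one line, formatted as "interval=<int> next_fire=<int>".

Answer: interval=7 next_fire=252

Derivation:
Op 1: register job_D */15 -> active={job_D:*/15}
Op 2: unregister job_D -> active={}
Op 3: register job_D */15 -> active={job_D:*/15}
Op 4: register job_C */15 -> active={job_C:*/15, job_D:*/15}
Op 5: register job_B */7 -> active={job_B:*/7, job_C:*/15, job_D:*/15}
Final interval of job_B = 7
Next fire of job_B after T=246: (246//7+1)*7 = 252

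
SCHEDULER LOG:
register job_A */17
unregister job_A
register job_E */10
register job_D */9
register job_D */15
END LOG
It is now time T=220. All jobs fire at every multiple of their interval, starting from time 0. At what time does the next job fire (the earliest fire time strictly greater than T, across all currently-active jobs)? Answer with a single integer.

Answer: 225

Derivation:
Op 1: register job_A */17 -> active={job_A:*/17}
Op 2: unregister job_A -> active={}
Op 3: register job_E */10 -> active={job_E:*/10}
Op 4: register job_D */9 -> active={job_D:*/9, job_E:*/10}
Op 5: register job_D */15 -> active={job_D:*/15, job_E:*/10}
  job_D: interval 15, next fire after T=220 is 225
  job_E: interval 10, next fire after T=220 is 230
Earliest fire time = 225 (job job_D)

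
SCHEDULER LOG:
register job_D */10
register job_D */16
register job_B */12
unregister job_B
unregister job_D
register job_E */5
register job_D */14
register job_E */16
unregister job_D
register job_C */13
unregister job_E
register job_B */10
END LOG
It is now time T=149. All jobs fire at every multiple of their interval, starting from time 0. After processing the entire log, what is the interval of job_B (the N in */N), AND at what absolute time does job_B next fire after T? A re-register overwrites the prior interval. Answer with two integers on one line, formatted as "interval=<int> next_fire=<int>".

Op 1: register job_D */10 -> active={job_D:*/10}
Op 2: register job_D */16 -> active={job_D:*/16}
Op 3: register job_B */12 -> active={job_B:*/12, job_D:*/16}
Op 4: unregister job_B -> active={job_D:*/16}
Op 5: unregister job_D -> active={}
Op 6: register job_E */5 -> active={job_E:*/5}
Op 7: register job_D */14 -> active={job_D:*/14, job_E:*/5}
Op 8: register job_E */16 -> active={job_D:*/14, job_E:*/16}
Op 9: unregister job_D -> active={job_E:*/16}
Op 10: register job_C */13 -> active={job_C:*/13, job_E:*/16}
Op 11: unregister job_E -> active={job_C:*/13}
Op 12: register job_B */10 -> active={job_B:*/10, job_C:*/13}
Final interval of job_B = 10
Next fire of job_B after T=149: (149//10+1)*10 = 150

Answer: interval=10 next_fire=150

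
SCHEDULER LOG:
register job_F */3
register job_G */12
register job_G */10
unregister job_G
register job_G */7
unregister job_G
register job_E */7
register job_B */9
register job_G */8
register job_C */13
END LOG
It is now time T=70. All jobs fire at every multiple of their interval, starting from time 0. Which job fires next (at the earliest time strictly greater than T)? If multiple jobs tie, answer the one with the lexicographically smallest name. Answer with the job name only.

Op 1: register job_F */3 -> active={job_F:*/3}
Op 2: register job_G */12 -> active={job_F:*/3, job_G:*/12}
Op 3: register job_G */10 -> active={job_F:*/3, job_G:*/10}
Op 4: unregister job_G -> active={job_F:*/3}
Op 5: register job_G */7 -> active={job_F:*/3, job_G:*/7}
Op 6: unregister job_G -> active={job_F:*/3}
Op 7: register job_E */7 -> active={job_E:*/7, job_F:*/3}
Op 8: register job_B */9 -> active={job_B:*/9, job_E:*/7, job_F:*/3}
Op 9: register job_G */8 -> active={job_B:*/9, job_E:*/7, job_F:*/3, job_G:*/8}
Op 10: register job_C */13 -> active={job_B:*/9, job_C:*/13, job_E:*/7, job_F:*/3, job_G:*/8}
  job_B: interval 9, next fire after T=70 is 72
  job_C: interval 13, next fire after T=70 is 78
  job_E: interval 7, next fire after T=70 is 77
  job_F: interval 3, next fire after T=70 is 72
  job_G: interval 8, next fire after T=70 is 72
Earliest = 72, winner (lex tiebreak) = job_B

Answer: job_B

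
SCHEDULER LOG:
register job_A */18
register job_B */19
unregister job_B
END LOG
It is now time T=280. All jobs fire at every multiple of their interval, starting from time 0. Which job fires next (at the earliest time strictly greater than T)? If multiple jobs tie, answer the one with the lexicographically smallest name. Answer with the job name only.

Op 1: register job_A */18 -> active={job_A:*/18}
Op 2: register job_B */19 -> active={job_A:*/18, job_B:*/19}
Op 3: unregister job_B -> active={job_A:*/18}
  job_A: interval 18, next fire after T=280 is 288
Earliest = 288, winner (lex tiebreak) = job_A

Answer: job_A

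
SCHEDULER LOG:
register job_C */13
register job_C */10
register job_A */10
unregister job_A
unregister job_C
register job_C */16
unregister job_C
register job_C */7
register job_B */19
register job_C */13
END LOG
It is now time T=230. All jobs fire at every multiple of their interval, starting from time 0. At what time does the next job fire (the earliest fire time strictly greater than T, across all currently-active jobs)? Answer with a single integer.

Answer: 234

Derivation:
Op 1: register job_C */13 -> active={job_C:*/13}
Op 2: register job_C */10 -> active={job_C:*/10}
Op 3: register job_A */10 -> active={job_A:*/10, job_C:*/10}
Op 4: unregister job_A -> active={job_C:*/10}
Op 5: unregister job_C -> active={}
Op 6: register job_C */16 -> active={job_C:*/16}
Op 7: unregister job_C -> active={}
Op 8: register job_C */7 -> active={job_C:*/7}
Op 9: register job_B */19 -> active={job_B:*/19, job_C:*/7}
Op 10: register job_C */13 -> active={job_B:*/19, job_C:*/13}
  job_B: interval 19, next fire after T=230 is 247
  job_C: interval 13, next fire after T=230 is 234
Earliest fire time = 234 (job job_C)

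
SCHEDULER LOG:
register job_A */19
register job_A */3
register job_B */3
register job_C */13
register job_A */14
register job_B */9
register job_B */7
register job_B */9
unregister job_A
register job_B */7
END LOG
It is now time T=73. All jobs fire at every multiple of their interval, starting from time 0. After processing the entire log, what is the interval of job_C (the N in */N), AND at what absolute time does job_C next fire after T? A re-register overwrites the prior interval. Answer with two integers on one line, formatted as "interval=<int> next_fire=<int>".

Op 1: register job_A */19 -> active={job_A:*/19}
Op 2: register job_A */3 -> active={job_A:*/3}
Op 3: register job_B */3 -> active={job_A:*/3, job_B:*/3}
Op 4: register job_C */13 -> active={job_A:*/3, job_B:*/3, job_C:*/13}
Op 5: register job_A */14 -> active={job_A:*/14, job_B:*/3, job_C:*/13}
Op 6: register job_B */9 -> active={job_A:*/14, job_B:*/9, job_C:*/13}
Op 7: register job_B */7 -> active={job_A:*/14, job_B:*/7, job_C:*/13}
Op 8: register job_B */9 -> active={job_A:*/14, job_B:*/9, job_C:*/13}
Op 9: unregister job_A -> active={job_B:*/9, job_C:*/13}
Op 10: register job_B */7 -> active={job_B:*/7, job_C:*/13}
Final interval of job_C = 13
Next fire of job_C after T=73: (73//13+1)*13 = 78

Answer: interval=13 next_fire=78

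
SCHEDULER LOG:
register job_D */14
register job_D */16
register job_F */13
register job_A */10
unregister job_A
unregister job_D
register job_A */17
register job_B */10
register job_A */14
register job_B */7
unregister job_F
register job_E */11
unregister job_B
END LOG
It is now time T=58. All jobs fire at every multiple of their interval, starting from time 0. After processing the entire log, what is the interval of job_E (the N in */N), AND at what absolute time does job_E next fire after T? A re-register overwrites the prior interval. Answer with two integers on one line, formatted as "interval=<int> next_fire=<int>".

Op 1: register job_D */14 -> active={job_D:*/14}
Op 2: register job_D */16 -> active={job_D:*/16}
Op 3: register job_F */13 -> active={job_D:*/16, job_F:*/13}
Op 4: register job_A */10 -> active={job_A:*/10, job_D:*/16, job_F:*/13}
Op 5: unregister job_A -> active={job_D:*/16, job_F:*/13}
Op 6: unregister job_D -> active={job_F:*/13}
Op 7: register job_A */17 -> active={job_A:*/17, job_F:*/13}
Op 8: register job_B */10 -> active={job_A:*/17, job_B:*/10, job_F:*/13}
Op 9: register job_A */14 -> active={job_A:*/14, job_B:*/10, job_F:*/13}
Op 10: register job_B */7 -> active={job_A:*/14, job_B:*/7, job_F:*/13}
Op 11: unregister job_F -> active={job_A:*/14, job_B:*/7}
Op 12: register job_E */11 -> active={job_A:*/14, job_B:*/7, job_E:*/11}
Op 13: unregister job_B -> active={job_A:*/14, job_E:*/11}
Final interval of job_E = 11
Next fire of job_E after T=58: (58//11+1)*11 = 66

Answer: interval=11 next_fire=66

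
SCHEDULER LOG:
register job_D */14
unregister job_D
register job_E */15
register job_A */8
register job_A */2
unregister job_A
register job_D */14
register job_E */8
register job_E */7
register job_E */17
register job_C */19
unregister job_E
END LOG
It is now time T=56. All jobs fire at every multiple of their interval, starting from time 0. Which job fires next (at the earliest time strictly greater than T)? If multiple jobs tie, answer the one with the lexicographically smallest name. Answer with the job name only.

Answer: job_C

Derivation:
Op 1: register job_D */14 -> active={job_D:*/14}
Op 2: unregister job_D -> active={}
Op 3: register job_E */15 -> active={job_E:*/15}
Op 4: register job_A */8 -> active={job_A:*/8, job_E:*/15}
Op 5: register job_A */2 -> active={job_A:*/2, job_E:*/15}
Op 6: unregister job_A -> active={job_E:*/15}
Op 7: register job_D */14 -> active={job_D:*/14, job_E:*/15}
Op 8: register job_E */8 -> active={job_D:*/14, job_E:*/8}
Op 9: register job_E */7 -> active={job_D:*/14, job_E:*/7}
Op 10: register job_E */17 -> active={job_D:*/14, job_E:*/17}
Op 11: register job_C */19 -> active={job_C:*/19, job_D:*/14, job_E:*/17}
Op 12: unregister job_E -> active={job_C:*/19, job_D:*/14}
  job_C: interval 19, next fire after T=56 is 57
  job_D: interval 14, next fire after T=56 is 70
Earliest = 57, winner (lex tiebreak) = job_C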